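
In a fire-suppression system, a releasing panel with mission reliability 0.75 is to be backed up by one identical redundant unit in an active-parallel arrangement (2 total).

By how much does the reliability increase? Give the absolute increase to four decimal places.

R_before = 0.75
R_after = 1 − (1 − 0.75)^2 = 0.9375
ΔR = 0.9375 − 0.75 = 0.1875

0.1875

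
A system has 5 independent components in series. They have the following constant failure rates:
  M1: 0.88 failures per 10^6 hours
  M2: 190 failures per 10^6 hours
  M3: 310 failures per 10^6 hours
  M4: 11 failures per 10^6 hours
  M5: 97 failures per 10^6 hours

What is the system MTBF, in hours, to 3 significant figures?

Series of exponential components: λ_sys = Σ λ_i
λ_sys = 0.00000088 + 0.00019 + 0.00031 + 0.000011 + 0.000097 = 6.0888e-04 /h
MTBF = 1 / λ_sys = 1640 h

1640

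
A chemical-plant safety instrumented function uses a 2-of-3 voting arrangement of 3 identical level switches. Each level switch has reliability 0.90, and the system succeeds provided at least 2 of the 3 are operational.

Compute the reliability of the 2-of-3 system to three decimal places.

0.972

R = Σ_{i=2}^{3} C(3,i) p^i (1−p)^{3−i} with p = 0.90
C(3,2)·0.90^2·0.10^1 = 0.24300
C(3,3)·0.90^3·0.10^0 = 0.72900
Sum = 0.972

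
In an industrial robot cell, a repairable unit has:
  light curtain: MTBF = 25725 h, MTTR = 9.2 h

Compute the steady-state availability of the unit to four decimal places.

A(light curtain) = MTBF/(MTBF+MTTR) = 25725/(25725+9.2) = 0.9996

0.9996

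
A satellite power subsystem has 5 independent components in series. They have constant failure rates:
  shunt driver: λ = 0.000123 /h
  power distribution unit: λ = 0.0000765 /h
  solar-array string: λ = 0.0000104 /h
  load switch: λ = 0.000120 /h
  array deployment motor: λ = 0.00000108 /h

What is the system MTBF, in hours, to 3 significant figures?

Series of exponential components: λ_sys = Σ λ_i
λ_sys = 0.000123 + 0.0000765 + 0.0000104 + 0.000120 + 0.00000108 = 3.3098e-04 /h
MTBF = 1 / λ_sys = 3020 h

3020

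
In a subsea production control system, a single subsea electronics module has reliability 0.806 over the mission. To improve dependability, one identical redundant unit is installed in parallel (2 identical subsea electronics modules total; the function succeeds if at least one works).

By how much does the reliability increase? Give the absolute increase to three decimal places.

R_before = 0.806
R_after = 1 − (1 − 0.806)^2 = 0.962
ΔR = 0.962 − 0.806 = 0.156

0.156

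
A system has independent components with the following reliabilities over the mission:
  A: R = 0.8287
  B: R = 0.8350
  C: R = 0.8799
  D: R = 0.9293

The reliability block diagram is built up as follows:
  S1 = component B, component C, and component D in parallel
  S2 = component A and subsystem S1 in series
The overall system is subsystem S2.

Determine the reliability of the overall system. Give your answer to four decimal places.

0.8275

Parallel (B, C, and D): 1 − (1 − 0.835000)(1 − 0.879900)(1 − 0.929300) = 0.998599
Series (A and [0.998599]): 0.828700 × 0.998599 = 0.8275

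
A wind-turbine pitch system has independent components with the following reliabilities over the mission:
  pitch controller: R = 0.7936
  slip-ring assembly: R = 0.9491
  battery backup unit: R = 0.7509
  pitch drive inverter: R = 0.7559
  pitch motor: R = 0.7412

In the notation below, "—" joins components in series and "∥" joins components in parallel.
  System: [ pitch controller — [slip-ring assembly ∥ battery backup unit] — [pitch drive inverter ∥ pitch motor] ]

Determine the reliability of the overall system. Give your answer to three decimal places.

Parallel (slip-ring assembly and battery backup unit): 1 − (1 − 0.94910)(1 − 0.75090) = 0.98732
Parallel (pitch drive inverter and pitch motor): 1 − (1 − 0.75590)(1 − 0.74120) = 0.93683
Series (pitch controller, [0.98732], and [0.93683]): 0.79360 × 0.98732 × 0.93683 = 0.734

0.734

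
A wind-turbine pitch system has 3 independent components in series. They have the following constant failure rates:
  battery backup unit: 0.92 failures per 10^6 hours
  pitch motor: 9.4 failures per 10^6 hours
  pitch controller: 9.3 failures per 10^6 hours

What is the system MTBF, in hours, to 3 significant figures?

Series of exponential components: λ_sys = Σ λ_i
λ_sys = 0.00000092 + 0.0000094 + 0.0000093 = 1.9620e-05 /h
MTBF = 1 / λ_sys = 51000 h

51000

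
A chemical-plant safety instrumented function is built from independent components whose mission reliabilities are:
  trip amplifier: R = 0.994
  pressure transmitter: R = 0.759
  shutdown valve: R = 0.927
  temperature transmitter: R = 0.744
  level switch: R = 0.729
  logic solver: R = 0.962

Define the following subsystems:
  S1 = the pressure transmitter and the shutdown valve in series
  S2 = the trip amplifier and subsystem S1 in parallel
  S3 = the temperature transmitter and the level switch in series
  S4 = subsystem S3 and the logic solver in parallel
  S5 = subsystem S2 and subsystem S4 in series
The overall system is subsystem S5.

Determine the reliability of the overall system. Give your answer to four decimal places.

0.9809

Series (pressure transmitter and shutdown valve): 0.759000 × 0.927000 = 0.703593
Parallel (trip amplifier and [0.703593]): 1 − (1 − 0.994000)(1 − 0.703593) = 0.998222
Series (temperature transmitter and level switch): 0.744000 × 0.729000 = 0.542376
Parallel ([0.542376] and logic solver): 1 − (1 − 0.542376)(1 − 0.962000) = 0.982610
Series ([0.998222] and [0.982610]): 0.998222 × 0.982610 = 0.9809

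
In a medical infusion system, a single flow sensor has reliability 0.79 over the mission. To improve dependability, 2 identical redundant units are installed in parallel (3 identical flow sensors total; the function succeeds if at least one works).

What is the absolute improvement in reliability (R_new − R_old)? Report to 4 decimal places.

0.2007

R_before = 0.79
R_after = 1 − (1 − 0.79)^3 = 0.9907
ΔR = 0.9907 − 0.79 = 0.2007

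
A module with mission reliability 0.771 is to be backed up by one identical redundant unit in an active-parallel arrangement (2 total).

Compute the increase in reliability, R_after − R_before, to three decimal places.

R_before = 0.771
R_after = 1 − (1 − 0.771)^2 = 0.948
ΔR = 0.948 − 0.771 = 0.177

0.177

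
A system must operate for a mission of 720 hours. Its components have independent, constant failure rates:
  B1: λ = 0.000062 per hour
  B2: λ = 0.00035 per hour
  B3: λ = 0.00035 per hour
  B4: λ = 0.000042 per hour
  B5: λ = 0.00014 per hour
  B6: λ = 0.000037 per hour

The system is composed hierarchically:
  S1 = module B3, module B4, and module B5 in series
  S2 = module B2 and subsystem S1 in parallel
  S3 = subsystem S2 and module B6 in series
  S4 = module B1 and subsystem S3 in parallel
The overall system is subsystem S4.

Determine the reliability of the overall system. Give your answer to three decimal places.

R(B1) = exp(−0.000062 × 720) = 0.95634
R(B2) = exp(−0.00035 × 720) = 0.77724
R(B3) = exp(−0.00035 × 720) = 0.77724
R(B4) = exp(−0.000042 × 720) = 0.97021
R(B5) = exp(−0.00014 × 720) = 0.90411
R(B6) = exp(−0.000037 × 720) = 0.97371
Series (B3, B4, and B5): 0.77724 × 0.97021 × 0.90411 = 0.68178
Parallel (B2 and [0.68178]): 1 − (1 − 0.77724)(1 − 0.68178) = 0.92911
Series ([0.92911] and B6): 0.92911 × 0.97371 = 0.90468
Parallel (B1 and [0.90468]): 1 − (1 − 0.95634)(1 − 0.90468) = 0.996

0.996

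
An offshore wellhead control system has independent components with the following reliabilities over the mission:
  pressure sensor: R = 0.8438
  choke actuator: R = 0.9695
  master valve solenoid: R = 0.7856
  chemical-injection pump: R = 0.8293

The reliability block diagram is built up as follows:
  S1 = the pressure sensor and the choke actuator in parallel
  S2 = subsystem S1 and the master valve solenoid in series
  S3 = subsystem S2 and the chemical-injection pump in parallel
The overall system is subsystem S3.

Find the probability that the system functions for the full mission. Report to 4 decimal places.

Parallel (pressure sensor and choke actuator): 1 − (1 − 0.843800)(1 − 0.969500) = 0.995236
Series ([0.995236] and master valve solenoid): 0.995236 × 0.785600 = 0.781857
Parallel ([0.781857] and chemical-injection pump): 1 − (1 − 0.781857)(1 − 0.829300) = 0.9628

0.9628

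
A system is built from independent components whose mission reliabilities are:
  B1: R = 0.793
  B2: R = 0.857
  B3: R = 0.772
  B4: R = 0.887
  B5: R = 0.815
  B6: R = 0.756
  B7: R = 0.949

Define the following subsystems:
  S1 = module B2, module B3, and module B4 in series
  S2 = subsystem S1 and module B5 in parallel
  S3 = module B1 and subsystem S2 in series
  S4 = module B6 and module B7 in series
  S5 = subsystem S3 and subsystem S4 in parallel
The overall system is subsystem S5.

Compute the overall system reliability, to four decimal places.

Series (B2, B3, and B4): 0.857000 × 0.772000 × 0.887000 = 0.586843
Parallel ([0.586843] and B5): 1 − (1 − 0.586843)(1 − 0.815000) = 0.923566
Series (B1 and [0.923566]): 0.793000 × 0.923566 = 0.732388
Series (B6 and B7): 0.756000 × 0.949000 = 0.717444
Parallel ([0.732388] and [0.717444]): 1 − (1 − 0.732388)(1 − 0.717444) = 0.9244

0.9244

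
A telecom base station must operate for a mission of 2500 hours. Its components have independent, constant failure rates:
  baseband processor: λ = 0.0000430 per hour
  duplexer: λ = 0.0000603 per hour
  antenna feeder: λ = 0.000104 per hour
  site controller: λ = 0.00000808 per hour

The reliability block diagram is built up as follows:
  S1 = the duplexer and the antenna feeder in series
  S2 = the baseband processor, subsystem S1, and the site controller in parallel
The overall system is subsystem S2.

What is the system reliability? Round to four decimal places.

0.9993

R(baseband processor) = exp(−0.0000430 × 2500) = 0.898077
R(duplexer) = exp(−0.0000603 × 2500) = 0.860063
R(antenna feeder) = exp(−0.000104 × 2500) = 0.771052
R(site controller) = exp(−0.00000808 × 2500) = 0.980003
Series (duplexer and antenna feeder): 0.860063 × 0.771052 = 0.663153
Parallel (baseband processor, [0.663153], and site controller): 1 − (1 − 0.898077)(1 − 0.663153)(1 − 0.980003) = 0.9993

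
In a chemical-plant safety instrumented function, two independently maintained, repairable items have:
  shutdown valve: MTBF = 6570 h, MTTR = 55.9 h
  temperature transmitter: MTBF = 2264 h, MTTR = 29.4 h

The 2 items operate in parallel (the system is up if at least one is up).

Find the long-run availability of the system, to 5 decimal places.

A(shutdown valve) = MTBF/(MTBF+MTTR) = 6570/(6570+55.9) = 0.991563
A(temperature transmitter) = MTBF/(MTBF+MTTR) = 2264/(2264+29.4) = 0.987181
Parallel availability: 1 − (1 − 0.991563)(1 − 0.987181) = 0.99989

0.99989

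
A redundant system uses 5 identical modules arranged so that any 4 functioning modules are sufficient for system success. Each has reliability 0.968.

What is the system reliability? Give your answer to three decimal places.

R = Σ_{i=4}^{5} C(5,i) p^i (1−p)^{5−i} with p = 0.968
C(5,4)·0.968^4·0.032^1 = 0.14048
C(5,5)·0.968^5·0.032^0 = 0.84992
Sum = 0.990

0.990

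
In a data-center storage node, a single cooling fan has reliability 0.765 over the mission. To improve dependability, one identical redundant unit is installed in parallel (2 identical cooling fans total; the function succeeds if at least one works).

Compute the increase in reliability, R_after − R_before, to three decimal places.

R_before = 0.765
R_after = 1 − (1 − 0.765)^2 = 0.945
ΔR = 0.945 − 0.765 = 0.180

0.180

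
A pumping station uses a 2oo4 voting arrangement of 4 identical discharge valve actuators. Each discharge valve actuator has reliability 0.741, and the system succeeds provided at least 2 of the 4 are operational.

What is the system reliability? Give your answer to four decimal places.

0.9440

R = Σ_{i=2}^{4} C(4,i) p^i (1−p)^{4−i} with p = 0.741
C(4,2)·0.741^2·0.259^2 = 0.220997
C(4,3)·0.741^3·0.259^1 = 0.421516
C(4,4)·0.741^4·0.259^0 = 0.301490
Sum = 0.9440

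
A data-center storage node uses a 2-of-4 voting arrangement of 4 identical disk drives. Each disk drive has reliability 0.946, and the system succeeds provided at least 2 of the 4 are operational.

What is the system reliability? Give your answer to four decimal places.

R = Σ_{i=2}^{4} C(4,i) p^i (1−p)^{4−i} with p = 0.946
C(4,2)·0.946^2·0.054^2 = 0.015657
C(4,3)·0.946^3·0.054^1 = 0.182864
C(4,4)·0.946^4·0.054^0 = 0.800875
Sum = 0.9994

0.9994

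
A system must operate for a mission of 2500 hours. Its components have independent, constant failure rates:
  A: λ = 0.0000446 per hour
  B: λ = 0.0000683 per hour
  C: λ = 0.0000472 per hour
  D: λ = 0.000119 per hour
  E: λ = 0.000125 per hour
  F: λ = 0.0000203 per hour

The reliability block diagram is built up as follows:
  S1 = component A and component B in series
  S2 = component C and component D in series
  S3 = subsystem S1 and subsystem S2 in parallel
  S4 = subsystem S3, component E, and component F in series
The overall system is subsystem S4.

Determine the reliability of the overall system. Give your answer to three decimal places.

0.637

R(A) = exp(−0.0000446 × 2500) = 0.89449
R(B) = exp(−0.0000683 × 2500) = 0.84303
R(C) = exp(−0.0000472 × 2500) = 0.88870
R(D) = exp(−0.000119 × 2500) = 0.74267
R(E) = exp(−0.000125 × 2500) = 0.73162
R(F) = exp(−0.0000203 × 2500) = 0.95052
Series (A and B): 0.89449 × 0.84303 = 0.75408
Series (C and D): 0.88870 × 0.74267 = 0.66001
Parallel ([0.75408] and [0.66001]): 1 − (1 − 0.75408)(1 − 0.66001) = 0.91639
Series ([0.91639], E, and F): 0.91639 × 0.73162 × 0.95052 = 0.637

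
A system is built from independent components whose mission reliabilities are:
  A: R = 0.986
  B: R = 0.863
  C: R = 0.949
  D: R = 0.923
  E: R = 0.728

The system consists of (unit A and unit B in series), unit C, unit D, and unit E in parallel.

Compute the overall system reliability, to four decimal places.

Series (A and B): 0.986000 × 0.863000 = 0.850918
Parallel ([0.850918], C, D, and E): 1 − (1 − 0.850918)(1 − 0.949000)(1 − 0.923000)(1 − 0.728000) = 0.9998

0.9998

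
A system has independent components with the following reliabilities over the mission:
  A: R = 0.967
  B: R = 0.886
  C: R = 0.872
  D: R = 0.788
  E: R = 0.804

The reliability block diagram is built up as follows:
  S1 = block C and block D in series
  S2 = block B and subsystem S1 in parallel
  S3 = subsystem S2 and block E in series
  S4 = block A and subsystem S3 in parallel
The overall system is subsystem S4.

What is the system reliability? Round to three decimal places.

Series (C and D): 0.87200 × 0.78800 = 0.68714
Parallel (B and [0.68714]): 1 − (1 − 0.88600)(1 − 0.68714) = 0.96433
Series ([0.96433] and E): 0.96433 × 0.80400 = 0.77532
Parallel (A and [0.77532]): 1 − (1 − 0.96700)(1 − 0.77532) = 0.993

0.993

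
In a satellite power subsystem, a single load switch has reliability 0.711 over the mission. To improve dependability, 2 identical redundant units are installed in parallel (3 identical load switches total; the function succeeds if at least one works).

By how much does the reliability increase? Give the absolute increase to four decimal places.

R_before = 0.711
R_after = 1 − (1 − 0.711)^3 = 0.9759
ΔR = 0.9759 − 0.711 = 0.2649

0.2649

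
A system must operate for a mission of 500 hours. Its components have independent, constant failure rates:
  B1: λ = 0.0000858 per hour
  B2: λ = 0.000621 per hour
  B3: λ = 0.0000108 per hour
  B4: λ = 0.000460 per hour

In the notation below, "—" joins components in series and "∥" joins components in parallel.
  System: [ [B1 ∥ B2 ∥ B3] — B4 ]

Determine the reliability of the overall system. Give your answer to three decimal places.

0.794

R(B1) = exp(−0.0000858 × 500) = 0.95801
R(B2) = exp(−0.000621 × 500) = 0.73308
R(B3) = exp(−0.0000108 × 500) = 0.99461
R(B4) = exp(−0.000460 × 500) = 0.79453
Parallel (B1, B2, and B3): 1 − (1 − 0.95801)(1 − 0.73308)(1 − 0.99461) = 0.99994
Series ([0.99994] and B4): 0.99994 × 0.79453 = 0.794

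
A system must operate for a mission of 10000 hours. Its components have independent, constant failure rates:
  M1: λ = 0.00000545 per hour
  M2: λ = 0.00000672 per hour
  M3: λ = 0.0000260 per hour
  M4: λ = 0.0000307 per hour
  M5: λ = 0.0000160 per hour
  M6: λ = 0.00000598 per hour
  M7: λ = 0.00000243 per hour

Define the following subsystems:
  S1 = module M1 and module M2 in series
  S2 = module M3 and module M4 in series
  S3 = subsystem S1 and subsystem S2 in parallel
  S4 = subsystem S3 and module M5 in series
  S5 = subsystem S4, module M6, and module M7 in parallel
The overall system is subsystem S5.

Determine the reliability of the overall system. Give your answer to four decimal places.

R(M1) = exp(−0.00000545 × 10000) = 0.946959
R(M2) = exp(−0.00000672 × 10000) = 0.935008
R(M3) = exp(−0.0000260 × 10000) = 0.771052
R(M4) = exp(−0.0000307 × 10000) = 0.735651
R(M5) = exp(−0.0000160 × 10000) = 0.852144
R(M6) = exp(−0.00000598 × 10000) = 0.941953
R(M7) = exp(−0.00000243 × 10000) = 0.975993
Series (M1 and M2): 0.946959 × 0.935008 = 0.885414
Series (M3 and M4): 0.771052 × 0.735651 = 0.567225
Parallel ([0.885414] and [0.567225]): 1 − (1 − 0.885414)(1 − 0.567225) = 0.950410
Series ([0.950410] and M5): 0.950410 × 0.852144 = 0.809886
Parallel ([0.809886], M6, and M7): 1 − (1 − 0.809886)(1 − 0.941953)(1 − 0.975993) = 0.9997

0.9997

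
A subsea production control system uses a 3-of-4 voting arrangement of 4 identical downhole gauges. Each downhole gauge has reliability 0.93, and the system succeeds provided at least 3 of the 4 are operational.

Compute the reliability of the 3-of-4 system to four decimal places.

R = Σ_{i=3}^{4} C(4,i) p^i (1−p)^{4−i} with p = 0.93
C(4,3)·0.93^3·0.07^1 = 0.225220
C(4,4)·0.93^4·0.07^0 = 0.748052
Sum = 0.9733

0.9733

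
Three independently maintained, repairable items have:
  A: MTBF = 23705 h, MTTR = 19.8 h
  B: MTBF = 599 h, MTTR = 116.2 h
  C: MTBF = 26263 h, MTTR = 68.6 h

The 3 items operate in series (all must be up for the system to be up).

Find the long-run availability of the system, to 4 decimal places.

0.8346

A(A) = MTBF/(MTBF+MTTR) = 23705/(23705+19.8) = 0.999165
A(B) = MTBF/(MTBF+MTTR) = 599/(599+116.2) = 0.837528
A(C) = MTBF/(MTBF+MTTR) = 26263/(26263+68.6) = 0.997395
Series availability: 0.999165 × 0.837528 × 0.997395 = 0.8346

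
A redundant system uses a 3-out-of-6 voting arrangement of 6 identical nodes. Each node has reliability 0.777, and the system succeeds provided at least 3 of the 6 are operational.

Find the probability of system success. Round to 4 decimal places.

R = Σ_{i=3}^{6} C(6,i) p^i (1−p)^{6−i} with p = 0.777
C(6,3)·0.777^3·0.223^3 = 0.104042
C(6,4)·0.777^4·0.223^2 = 0.271885
C(6,5)·0.777^5·0.223^1 = 0.378932
C(6,6)·0.777^6·0.223^0 = 0.220052
Sum = 0.9749

0.9749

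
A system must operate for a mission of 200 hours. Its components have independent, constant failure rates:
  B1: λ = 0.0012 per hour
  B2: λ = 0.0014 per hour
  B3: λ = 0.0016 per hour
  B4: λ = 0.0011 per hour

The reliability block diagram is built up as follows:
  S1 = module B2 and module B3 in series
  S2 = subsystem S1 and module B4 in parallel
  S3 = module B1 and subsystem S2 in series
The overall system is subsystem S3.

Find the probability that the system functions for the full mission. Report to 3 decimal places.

R(B1) = exp(−0.0012 × 200) = 0.78663
R(B2) = exp(−0.0014 × 200) = 0.75578
R(B3) = exp(−0.0016 × 200) = 0.72615
R(B4) = exp(−0.0011 × 200) = 0.80252
Series (B2 and B3): 0.75578 × 0.72615 = 0.54881
Parallel ([0.54881] and B4): 1 − (1 − 0.54881)(1 − 0.80252) = 0.91090
Series (B1 and [0.91090]): 0.78663 × 0.91090 = 0.717

0.717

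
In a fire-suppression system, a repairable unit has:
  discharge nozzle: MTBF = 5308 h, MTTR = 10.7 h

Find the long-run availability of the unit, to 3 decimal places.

0.998

A(discharge nozzle) = MTBF/(MTBF+MTTR) = 5308/(5308+10.7) = 0.998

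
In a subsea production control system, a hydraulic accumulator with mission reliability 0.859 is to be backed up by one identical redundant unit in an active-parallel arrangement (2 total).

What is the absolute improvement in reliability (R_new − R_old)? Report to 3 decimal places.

0.121

R_before = 0.859
R_after = 1 − (1 − 0.859)^2 = 0.980
ΔR = 0.980 − 0.859 = 0.121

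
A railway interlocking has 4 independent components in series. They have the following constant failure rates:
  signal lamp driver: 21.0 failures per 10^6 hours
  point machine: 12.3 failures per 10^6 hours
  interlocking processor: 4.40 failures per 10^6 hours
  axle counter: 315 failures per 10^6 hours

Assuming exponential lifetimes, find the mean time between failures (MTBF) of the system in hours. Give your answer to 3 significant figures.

2840

Series of exponential components: λ_sys = Σ λ_i
λ_sys = 0.0000210 + 0.0000123 + 0.00000440 + 0.000315 = 3.5270e-04 /h
MTBF = 1 / λ_sys = 2840 h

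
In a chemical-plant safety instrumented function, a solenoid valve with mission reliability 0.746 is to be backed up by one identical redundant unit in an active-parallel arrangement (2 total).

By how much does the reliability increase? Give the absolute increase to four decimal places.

0.1895

R_before = 0.746
R_after = 1 − (1 − 0.746)^2 = 0.9355
ΔR = 0.9355 − 0.746 = 0.1895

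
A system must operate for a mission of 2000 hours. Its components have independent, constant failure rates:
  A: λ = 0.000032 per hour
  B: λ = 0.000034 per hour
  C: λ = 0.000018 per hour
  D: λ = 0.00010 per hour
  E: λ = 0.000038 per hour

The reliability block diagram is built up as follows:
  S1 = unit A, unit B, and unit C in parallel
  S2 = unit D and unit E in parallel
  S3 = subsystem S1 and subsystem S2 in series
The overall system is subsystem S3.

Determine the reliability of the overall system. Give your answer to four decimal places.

R(A) = exp(−0.000032 × 2000) = 0.938005
R(B) = exp(−0.000034 × 2000) = 0.934260
R(C) = exp(−0.000018 × 2000) = 0.964640
R(D) = exp(−0.00010 × 2000) = 0.818731
R(E) = exp(−0.000038 × 2000) = 0.926816
Parallel (A, B, and C): 1 − (1 − 0.938005)(1 − 0.934260)(1 − 0.964640) = 0.999856
Parallel (D and E): 1 − (1 − 0.818731)(1 − 0.926816) = 0.986734
Series ([0.999856] and [0.986734]): 0.999856 × 0.986734 = 0.9866

0.9866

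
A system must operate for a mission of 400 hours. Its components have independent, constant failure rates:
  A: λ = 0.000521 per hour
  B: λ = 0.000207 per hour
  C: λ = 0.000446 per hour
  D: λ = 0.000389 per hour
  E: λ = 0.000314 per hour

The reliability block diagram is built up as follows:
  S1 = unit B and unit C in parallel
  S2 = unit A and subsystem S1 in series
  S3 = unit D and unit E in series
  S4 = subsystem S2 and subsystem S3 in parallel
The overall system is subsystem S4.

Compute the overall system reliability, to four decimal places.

R(A) = exp(−0.000521 × 400) = 0.811882
R(B) = exp(−0.000207 × 400) = 0.920535
R(C) = exp(−0.000446 × 400) = 0.836608
R(D) = exp(−0.000389 × 400) = 0.855901
R(E) = exp(−0.000314 × 400) = 0.881968
Parallel (B and C): 1 − (1 − 0.920535)(1 − 0.836608) = 0.987016
Series (A and [0.987016]): 0.811882 × 0.987016 = 0.801341
Series (D and E): 0.855901 × 0.881968 = 0.754877
Parallel ([0.801341] and [0.754877]): 1 − (1 − 0.801341)(1 − 0.754877) = 0.9513

0.9513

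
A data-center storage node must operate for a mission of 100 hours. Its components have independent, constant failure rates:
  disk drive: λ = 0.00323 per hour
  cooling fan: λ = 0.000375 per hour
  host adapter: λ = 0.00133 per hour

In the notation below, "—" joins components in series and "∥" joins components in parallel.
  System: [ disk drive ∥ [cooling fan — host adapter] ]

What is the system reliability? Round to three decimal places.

R(disk drive) = exp(−0.00323 × 100) = 0.72397
R(cooling fan) = exp(−0.000375 × 100) = 0.96319
R(host adapter) = exp(−0.00133 × 100) = 0.87547
Series (cooling fan and host adapter): 0.96319 × 0.87547 = 0.84324
Parallel (disk drive and [0.84324]): 1 − (1 − 0.72397)(1 − 0.84324) = 0.957

0.957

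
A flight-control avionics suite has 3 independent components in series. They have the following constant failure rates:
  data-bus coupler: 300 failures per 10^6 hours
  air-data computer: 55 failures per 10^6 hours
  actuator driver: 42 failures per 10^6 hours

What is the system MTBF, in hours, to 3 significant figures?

Series of exponential components: λ_sys = Σ λ_i
λ_sys = 0.00030 + 0.000055 + 0.000042 = 3.9700e-04 /h
MTBF = 1 / λ_sys = 2520 h

2520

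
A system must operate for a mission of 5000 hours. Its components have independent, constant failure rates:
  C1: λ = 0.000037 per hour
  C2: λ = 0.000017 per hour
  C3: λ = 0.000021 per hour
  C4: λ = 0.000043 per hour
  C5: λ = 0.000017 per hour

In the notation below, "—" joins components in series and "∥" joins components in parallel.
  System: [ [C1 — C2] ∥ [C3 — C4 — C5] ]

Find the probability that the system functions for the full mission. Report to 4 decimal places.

R(C1) = exp(−0.000037 × 5000) = 0.831104
R(C2) = exp(−0.000017 × 5000) = 0.918512
R(C3) = exp(−0.000021 × 5000) = 0.900325
R(C4) = exp(−0.000043 × 5000) = 0.806541
R(C5) = exp(−0.000017 × 5000) = 0.918512
Series (C1 and C2): 0.831104 × 0.918512 = 0.763379
Series (C3, C4, and C5): 0.900325 × 0.806541 × 0.918512 = 0.666977
Parallel ([0.763379] and [0.666977]): 1 − (1 − 0.763379)(1 − 0.666977) = 0.9212

0.9212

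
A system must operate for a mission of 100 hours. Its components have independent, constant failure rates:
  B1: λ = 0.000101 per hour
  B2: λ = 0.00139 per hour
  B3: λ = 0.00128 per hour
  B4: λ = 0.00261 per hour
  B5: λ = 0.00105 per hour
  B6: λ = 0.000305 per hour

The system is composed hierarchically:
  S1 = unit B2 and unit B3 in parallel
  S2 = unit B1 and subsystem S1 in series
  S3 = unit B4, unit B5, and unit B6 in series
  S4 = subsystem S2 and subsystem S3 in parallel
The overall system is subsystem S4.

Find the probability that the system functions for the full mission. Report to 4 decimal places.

0.9917

R(B1) = exp(−0.000101 × 100) = 0.989951
R(B2) = exp(−0.00139 × 100) = 0.870228
R(B3) = exp(−0.00128 × 100) = 0.879853
R(B4) = exp(−0.00261 × 100) = 0.770281
R(B5) = exp(−0.00105 × 100) = 0.900325
R(B6) = exp(−0.000305 × 100) = 0.969960
Parallel (B2 and B3): 1 − (1 − 0.870228)(1 − 0.879853) = 0.984408
Series (B1 and [0.984408]): 0.989951 × 0.984408 = 0.974516
Series (B4, B5, and B6): 0.770281 × 0.900325 × 0.969960 = 0.672670
Parallel ([0.974516] and [0.672670]): 1 − (1 − 0.974516)(1 − 0.672670) = 0.9917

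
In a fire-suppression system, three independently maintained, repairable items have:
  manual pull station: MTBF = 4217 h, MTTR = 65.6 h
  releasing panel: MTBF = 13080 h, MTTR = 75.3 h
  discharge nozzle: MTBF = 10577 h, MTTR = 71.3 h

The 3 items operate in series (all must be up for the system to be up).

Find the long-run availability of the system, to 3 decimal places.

0.972

A(manual pull station) = MTBF/(MTBF+MTTR) = 4217/(4217+65.6) = 0.984682
A(releasing panel) = MTBF/(MTBF+MTTR) = 13080/(13080+75.3) = 0.994276
A(discharge nozzle) = MTBF/(MTBF+MTTR) = 10577/(10577+71.3) = 0.993304
Series availability: 0.984682 × 0.994276 × 0.993304 = 0.972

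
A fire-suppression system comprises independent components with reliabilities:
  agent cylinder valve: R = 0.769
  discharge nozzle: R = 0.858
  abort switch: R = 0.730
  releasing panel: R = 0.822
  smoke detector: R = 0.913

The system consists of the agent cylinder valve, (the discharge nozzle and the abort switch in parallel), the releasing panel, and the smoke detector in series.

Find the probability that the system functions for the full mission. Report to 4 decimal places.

Parallel (discharge nozzle and abort switch): 1 − (1 − 0.858000)(1 − 0.730000) = 0.961660
Series (agent cylinder valve, [0.961660], releasing panel, and smoke detector): 0.769000 × 0.961660 × 0.822000 × 0.913000 = 0.5550

0.5550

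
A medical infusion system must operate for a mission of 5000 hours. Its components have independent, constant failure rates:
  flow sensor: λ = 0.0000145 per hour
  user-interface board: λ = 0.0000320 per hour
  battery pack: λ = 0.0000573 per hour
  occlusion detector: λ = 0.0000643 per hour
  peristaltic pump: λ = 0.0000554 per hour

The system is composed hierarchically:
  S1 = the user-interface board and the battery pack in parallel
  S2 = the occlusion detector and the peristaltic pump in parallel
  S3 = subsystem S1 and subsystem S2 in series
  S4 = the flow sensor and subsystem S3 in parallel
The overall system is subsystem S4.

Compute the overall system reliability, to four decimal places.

0.9929

R(flow sensor) = exp(−0.0000145 × 5000) = 0.930066
R(user-interface board) = exp(−0.0000320 × 5000) = 0.852144
R(battery pack) = exp(−0.0000573 × 5000) = 0.750887
R(occlusion detector) = exp(−0.0000643 × 5000) = 0.725061
R(peristaltic pump) = exp(−0.0000554 × 5000) = 0.758054
Parallel (user-interface board and battery pack): 1 − (1 − 0.852144)(1 − 0.750887) = 0.963167
Parallel (occlusion detector and peristaltic pump): 1 − (1 − 0.725061)(1 − 0.758054) = 0.933480
Series ([0.963167] and [0.933480]): 0.963167 × 0.933480 = 0.899097
Parallel (flow sensor and [0.899097]): 1 − (1 − 0.930066)(1 − 0.899097) = 0.9929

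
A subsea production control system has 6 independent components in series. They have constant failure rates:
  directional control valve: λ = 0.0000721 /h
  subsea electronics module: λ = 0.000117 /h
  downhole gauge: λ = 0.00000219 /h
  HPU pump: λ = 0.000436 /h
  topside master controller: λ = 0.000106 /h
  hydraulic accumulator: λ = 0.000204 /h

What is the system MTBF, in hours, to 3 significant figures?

1070

Series of exponential components: λ_sys = Σ λ_i
λ_sys = 0.0000721 + 0.000117 + 0.00000219 + 0.000436 + 0.000106 + 0.000204 = 9.3729e-04 /h
MTBF = 1 / λ_sys = 1070 h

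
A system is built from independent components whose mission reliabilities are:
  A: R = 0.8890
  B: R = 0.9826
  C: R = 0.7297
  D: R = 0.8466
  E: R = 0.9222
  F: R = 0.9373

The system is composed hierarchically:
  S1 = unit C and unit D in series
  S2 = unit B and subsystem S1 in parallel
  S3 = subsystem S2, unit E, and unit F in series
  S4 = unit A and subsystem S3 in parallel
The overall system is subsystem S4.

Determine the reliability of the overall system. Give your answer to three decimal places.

Series (C and D): 0.72970 × 0.84660 = 0.61776
Parallel (B and [0.61776]): 1 − (1 − 0.98260)(1 − 0.61776) = 0.99335
Series ([0.99335], E, and F): 0.99335 × 0.92220 × 0.93730 = 0.85863
Parallel (A and [0.85863]): 1 − (1 − 0.88900)(1 − 0.85863) = 0.984

0.984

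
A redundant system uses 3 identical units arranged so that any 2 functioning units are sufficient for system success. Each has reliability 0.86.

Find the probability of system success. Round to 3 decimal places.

R = Σ_{i=2}^{3} C(3,i) p^i (1−p)^{3−i} with p = 0.86
C(3,2)·0.86^2·0.14^1 = 0.31063
C(3,3)·0.86^3·0.14^0 = 0.63606
Sum = 0.947

0.947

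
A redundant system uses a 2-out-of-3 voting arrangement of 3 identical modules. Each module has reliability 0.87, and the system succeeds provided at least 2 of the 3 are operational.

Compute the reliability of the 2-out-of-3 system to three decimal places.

0.954

R = Σ_{i=2}^{3} C(3,i) p^i (1−p)^{3−i} with p = 0.87
C(3,2)·0.87^2·0.13^1 = 0.29519
C(3,3)·0.87^3·0.13^0 = 0.65850
Sum = 0.954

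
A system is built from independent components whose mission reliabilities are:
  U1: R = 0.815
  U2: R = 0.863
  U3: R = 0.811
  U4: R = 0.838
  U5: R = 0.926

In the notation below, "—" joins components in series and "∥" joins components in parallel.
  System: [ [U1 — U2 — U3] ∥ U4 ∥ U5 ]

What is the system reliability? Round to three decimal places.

Series (U1, U2, and U3): 0.81500 × 0.86300 × 0.81100 = 0.57041
Parallel ([0.57041], U4, and U5): 1 − (1 − 0.57041)(1 − 0.83800)(1 − 0.92600) = 0.995

0.995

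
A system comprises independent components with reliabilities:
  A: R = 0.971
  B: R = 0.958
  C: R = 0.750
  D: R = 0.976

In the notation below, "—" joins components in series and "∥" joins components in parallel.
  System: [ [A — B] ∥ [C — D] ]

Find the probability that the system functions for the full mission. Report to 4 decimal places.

Series (A and B): 0.971000 × 0.958000 = 0.930218
Series (C and D): 0.750000 × 0.976000 = 0.732000
Parallel ([0.930218] and [0.732000]): 1 − (1 − 0.930218)(1 − 0.732000) = 0.9813

0.9813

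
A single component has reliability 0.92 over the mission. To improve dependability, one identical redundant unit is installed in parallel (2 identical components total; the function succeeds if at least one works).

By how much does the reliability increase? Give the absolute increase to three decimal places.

0.074

R_before = 0.92
R_after = 1 − (1 − 0.92)^2 = 0.994
ΔR = 0.994 − 0.92 = 0.074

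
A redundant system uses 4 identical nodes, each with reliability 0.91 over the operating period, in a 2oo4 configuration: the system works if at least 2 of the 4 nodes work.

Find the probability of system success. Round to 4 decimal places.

R = Σ_{i=2}^{4} C(4,i) p^i (1−p)^{4−i} with p = 0.91
C(4,2)·0.91^2·0.09^2 = 0.040246
C(4,3)·0.91^3·0.09^1 = 0.271286
C(4,4)·0.91^4·0.09^0 = 0.685750
Sum = 0.9973

0.9973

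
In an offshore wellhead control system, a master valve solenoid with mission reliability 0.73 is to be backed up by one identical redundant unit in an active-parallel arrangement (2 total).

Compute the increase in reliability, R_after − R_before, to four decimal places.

R_before = 0.73
R_after = 1 − (1 − 0.73)^2 = 0.9271
ΔR = 0.9271 − 0.73 = 0.1971

0.1971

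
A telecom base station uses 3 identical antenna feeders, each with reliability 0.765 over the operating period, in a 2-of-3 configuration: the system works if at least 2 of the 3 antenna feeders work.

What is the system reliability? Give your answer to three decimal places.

0.860

R = Σ_{i=2}^{3} C(3,i) p^i (1−p)^{3−i} with p = 0.765
C(3,2)·0.765^2·0.235^1 = 0.41258
C(3,3)·0.765^3·0.235^0 = 0.44770
Sum = 0.860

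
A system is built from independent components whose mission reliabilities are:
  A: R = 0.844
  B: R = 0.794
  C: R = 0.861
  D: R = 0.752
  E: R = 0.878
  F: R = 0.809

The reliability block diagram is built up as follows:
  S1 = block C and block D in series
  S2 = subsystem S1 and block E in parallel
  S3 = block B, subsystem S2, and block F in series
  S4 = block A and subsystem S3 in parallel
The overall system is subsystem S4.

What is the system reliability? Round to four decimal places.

0.9399

Series (C and D): 0.861000 × 0.752000 = 0.647472
Parallel ([0.647472] and E): 1 − (1 − 0.647472)(1 − 0.878000) = 0.956992
Series (B, [0.956992], and F): 0.794000 × 0.956992 × 0.809000 = 0.614720
Parallel (A and [0.614720]): 1 − (1 − 0.844000)(1 − 0.614720) = 0.9399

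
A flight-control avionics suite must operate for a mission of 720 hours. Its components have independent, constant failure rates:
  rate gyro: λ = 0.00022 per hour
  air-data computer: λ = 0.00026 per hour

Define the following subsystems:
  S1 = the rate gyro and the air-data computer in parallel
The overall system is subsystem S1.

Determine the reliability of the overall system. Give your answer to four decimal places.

R(rate gyro) = exp(−0.00022 × 720) = 0.853508
R(air-data computer) = exp(−0.00026 × 720) = 0.829278
Parallel (rate gyro and air-data computer): 1 − (1 − 0.853508)(1 − 0.829278) = 0.9750

0.9750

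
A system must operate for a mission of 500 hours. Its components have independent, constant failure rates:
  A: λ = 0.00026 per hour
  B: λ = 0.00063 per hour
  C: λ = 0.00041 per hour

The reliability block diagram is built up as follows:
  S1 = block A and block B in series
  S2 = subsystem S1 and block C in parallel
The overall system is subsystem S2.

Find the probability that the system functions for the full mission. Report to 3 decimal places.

0.933

R(A) = exp(−0.00026 × 500) = 0.87810
R(B) = exp(−0.00063 × 500) = 0.72979
R(C) = exp(−0.00041 × 500) = 0.81465
Series (A and B): 0.87810 × 0.72979 = 0.64083
Parallel ([0.64083] and C): 1 − (1 − 0.64083)(1 − 0.81465) = 0.933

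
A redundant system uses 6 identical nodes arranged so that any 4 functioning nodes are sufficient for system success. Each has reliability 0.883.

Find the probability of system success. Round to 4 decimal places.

R = Σ_{i=4}^{6} C(6,i) p^i (1−p)^{6−i} with p = 0.883
C(6,4)·0.883^4·0.117^2 = 0.124826
C(6,5)·0.883^5·0.117^1 = 0.376826
C(6,6)·0.883^6·0.117^0 = 0.473985
Sum = 0.9756

0.9756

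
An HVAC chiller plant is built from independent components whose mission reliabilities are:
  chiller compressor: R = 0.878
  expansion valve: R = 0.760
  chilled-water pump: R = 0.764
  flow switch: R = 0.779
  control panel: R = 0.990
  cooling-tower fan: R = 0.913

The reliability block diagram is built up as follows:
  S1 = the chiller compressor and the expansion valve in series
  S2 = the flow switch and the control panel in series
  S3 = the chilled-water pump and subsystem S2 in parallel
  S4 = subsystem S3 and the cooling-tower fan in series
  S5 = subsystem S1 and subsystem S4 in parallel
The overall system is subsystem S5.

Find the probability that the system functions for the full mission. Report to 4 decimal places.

0.9547

Series (chiller compressor and expansion valve): 0.878000 × 0.760000 = 0.667280
Series (flow switch and control panel): 0.779000 × 0.990000 = 0.771210
Parallel (chilled-water pump and [0.771210]): 1 − (1 − 0.764000)(1 − 0.771210) = 0.946006
Series ([0.946006] and cooling-tower fan): 0.946006 × 0.913000 = 0.863703
Parallel ([0.667280] and [0.863703]): 1 − (1 − 0.667280)(1 − 0.863703) = 0.9547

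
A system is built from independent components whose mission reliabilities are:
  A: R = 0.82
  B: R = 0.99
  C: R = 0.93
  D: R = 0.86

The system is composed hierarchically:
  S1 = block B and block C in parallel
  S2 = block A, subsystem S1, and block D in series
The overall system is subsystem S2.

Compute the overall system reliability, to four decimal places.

0.7047

Parallel (B and C): 1 − (1 − 0.990000)(1 − 0.930000) = 0.999300
Series (A, [0.999300], and D): 0.820000 × 0.999300 × 0.860000 = 0.7047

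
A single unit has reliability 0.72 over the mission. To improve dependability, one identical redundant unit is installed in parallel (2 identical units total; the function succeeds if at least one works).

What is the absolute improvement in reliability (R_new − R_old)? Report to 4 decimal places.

R_before = 0.72
R_after = 1 − (1 − 0.72)^2 = 0.9216
ΔR = 0.9216 − 0.72 = 0.2016

0.2016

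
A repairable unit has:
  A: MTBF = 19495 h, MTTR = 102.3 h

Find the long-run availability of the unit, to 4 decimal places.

A(A) = MTBF/(MTBF+MTTR) = 19495/(19495+102.3) = 0.9948

0.9948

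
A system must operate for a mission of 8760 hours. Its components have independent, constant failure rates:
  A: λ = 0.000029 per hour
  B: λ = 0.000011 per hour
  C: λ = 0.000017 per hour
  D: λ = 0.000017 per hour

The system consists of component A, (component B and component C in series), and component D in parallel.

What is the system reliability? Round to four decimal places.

R(A) = exp(−0.000029 × 8760) = 0.775661
R(B) = exp(−0.000011 × 8760) = 0.908137
R(C) = exp(−0.000017 × 8760) = 0.861638
R(D) = exp(−0.000017 × 8760) = 0.861638
Series (B and C): 0.908137 × 0.861638 = 0.782485
Parallel (A, [0.782485], and D): 1 − (1 − 0.775661)(1 − 0.782485)(1 − 0.861638) = 0.9932

0.9932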